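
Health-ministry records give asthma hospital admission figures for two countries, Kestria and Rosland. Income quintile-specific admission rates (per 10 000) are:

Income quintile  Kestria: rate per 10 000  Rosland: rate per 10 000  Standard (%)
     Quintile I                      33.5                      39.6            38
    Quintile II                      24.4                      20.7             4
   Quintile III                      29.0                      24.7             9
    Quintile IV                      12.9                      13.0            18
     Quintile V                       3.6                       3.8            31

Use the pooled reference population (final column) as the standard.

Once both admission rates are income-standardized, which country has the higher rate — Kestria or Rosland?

Rosland

Standard weights: 0.38, 0.04, 0.09, 0.18, 0.31.
Kestria: 0.3800×33.5 + 0.0400×24.4 + 0.0900×29.0 + 0.1800×12.9 + 0.3100×3.6 = 19.7540 per 10 000.
Rosland: 0.3800×39.6 + 0.0400×20.7 + 0.0900×24.7 + 0.1800×13.0 + 0.3100×3.8 = 21.6170 per 10 000.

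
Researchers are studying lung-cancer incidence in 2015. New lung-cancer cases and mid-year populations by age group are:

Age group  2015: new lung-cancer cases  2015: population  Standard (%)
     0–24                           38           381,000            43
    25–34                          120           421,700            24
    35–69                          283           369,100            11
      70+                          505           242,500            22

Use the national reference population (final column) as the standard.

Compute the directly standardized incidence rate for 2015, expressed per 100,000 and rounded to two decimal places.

65.37

Age-specific rates per 100,000 for 2015: 9.97, 28.46, 76.67, 208.25.
Standard weights: 0.43, 0.24, 0.11, 0.22.
Standardized rate: 0.4300×9.97 + 0.2400×28.46 + 0.1100×76.67 + 0.2200×208.25 = 65.3667 per 100,000.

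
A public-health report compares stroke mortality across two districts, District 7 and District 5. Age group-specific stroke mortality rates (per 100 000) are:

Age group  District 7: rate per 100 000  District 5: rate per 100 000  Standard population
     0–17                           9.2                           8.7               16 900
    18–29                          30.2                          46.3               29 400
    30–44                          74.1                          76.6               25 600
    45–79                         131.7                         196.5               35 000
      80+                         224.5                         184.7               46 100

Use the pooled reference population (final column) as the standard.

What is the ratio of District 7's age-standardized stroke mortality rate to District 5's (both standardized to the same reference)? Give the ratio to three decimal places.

0.949

Standard total = 153 000; weights = 0.1105, 0.1922, 0.1673, 0.2288, 0.3013.
District 7: 0.1105×9.2 + 0.1922×30.2 + 0.1673×74.1 + 0.2288×131.7 + 0.3013×224.5 = 116.9887 per 100 000.
District 5: 0.1105×8.7 + 0.1922×46.3 + 0.1673×76.6 + 0.2288×196.5 + 0.3013×184.7 = 123.2770 per 100 000.
Ratio = 116.9887 ÷ 123.2770 = 0.94899.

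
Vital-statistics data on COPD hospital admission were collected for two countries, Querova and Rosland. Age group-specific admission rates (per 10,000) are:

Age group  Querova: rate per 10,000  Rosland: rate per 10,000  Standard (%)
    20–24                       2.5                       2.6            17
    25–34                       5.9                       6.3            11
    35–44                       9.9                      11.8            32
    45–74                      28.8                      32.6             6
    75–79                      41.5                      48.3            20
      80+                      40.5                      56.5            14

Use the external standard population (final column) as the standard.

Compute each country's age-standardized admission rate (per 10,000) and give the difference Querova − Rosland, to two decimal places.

-4.50

Standard weights: 0.17, 0.11, 0.32, 0.06, 0.20, 0.14.
Querova: 0.1700×2.5 + 0.1100×5.9 + 0.3200×9.9 + 0.0600×28.8 + 0.2000×41.5 + 0.1400×40.5 = 19.9400 per 10,000.
Rosland: 0.1700×2.6 + 0.1100×6.3 + 0.3200×11.8 + 0.0600×32.6 + 0.2000×48.3 + 0.1400×56.5 = 24.4370 per 10,000.
Difference = 19.9400 − 24.4370 = -4.4970.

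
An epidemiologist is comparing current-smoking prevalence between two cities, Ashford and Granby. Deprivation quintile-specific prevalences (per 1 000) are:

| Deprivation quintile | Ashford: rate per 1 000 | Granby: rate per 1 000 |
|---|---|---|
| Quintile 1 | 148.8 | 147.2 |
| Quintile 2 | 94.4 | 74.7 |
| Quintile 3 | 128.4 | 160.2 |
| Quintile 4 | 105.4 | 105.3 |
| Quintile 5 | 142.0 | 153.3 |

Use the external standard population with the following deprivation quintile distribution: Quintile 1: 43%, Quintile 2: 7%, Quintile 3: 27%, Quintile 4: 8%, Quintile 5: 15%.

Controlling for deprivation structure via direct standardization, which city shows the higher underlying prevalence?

Standard weights: 0.43, 0.07, 0.27, 0.08, 0.15.
Ashford: 0.4300×148.8 + 0.0700×94.4 + 0.2700×128.4 + 0.0800×105.4 + 0.1500×142.0 = 134.9920 per 1 000.
Granby: 0.4300×147.2 + 0.0700×74.7 + 0.2700×160.2 + 0.0800×105.3 + 0.1500×153.3 = 143.1980 per 1 000.

Granby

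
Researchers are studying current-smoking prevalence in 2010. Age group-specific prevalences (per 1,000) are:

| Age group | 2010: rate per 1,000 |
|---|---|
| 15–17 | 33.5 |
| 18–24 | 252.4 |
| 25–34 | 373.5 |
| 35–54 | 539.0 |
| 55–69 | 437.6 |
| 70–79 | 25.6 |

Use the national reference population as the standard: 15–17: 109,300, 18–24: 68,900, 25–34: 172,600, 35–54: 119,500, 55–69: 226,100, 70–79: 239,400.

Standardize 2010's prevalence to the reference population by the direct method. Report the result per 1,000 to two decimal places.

Standard total = 935,800; weights = 0.1168, 0.0736, 0.1844, 0.1277, 0.2416, 0.2558.
Standardized rate: 0.1168×33.5 + 0.0736×252.4 + 0.1844×373.5 + 0.1277×539.0 + 0.2416×437.6 + 0.2558×25.6 = 272.4925 per 1,000.

272.49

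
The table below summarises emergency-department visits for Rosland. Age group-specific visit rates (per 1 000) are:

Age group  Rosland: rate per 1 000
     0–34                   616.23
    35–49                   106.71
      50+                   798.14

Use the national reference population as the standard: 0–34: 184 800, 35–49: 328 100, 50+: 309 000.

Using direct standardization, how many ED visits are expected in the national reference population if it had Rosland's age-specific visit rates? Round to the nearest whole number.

395516

Expected ED visits = Σ (standard pop × age-specific rate ÷ 1 000)
= 184 800×616.23/1 000 + 328 100×106.71/1 000 + 309 000×798.14/1 000
= 113879.30 + 35011.55 + 246625.26 = 395516.11.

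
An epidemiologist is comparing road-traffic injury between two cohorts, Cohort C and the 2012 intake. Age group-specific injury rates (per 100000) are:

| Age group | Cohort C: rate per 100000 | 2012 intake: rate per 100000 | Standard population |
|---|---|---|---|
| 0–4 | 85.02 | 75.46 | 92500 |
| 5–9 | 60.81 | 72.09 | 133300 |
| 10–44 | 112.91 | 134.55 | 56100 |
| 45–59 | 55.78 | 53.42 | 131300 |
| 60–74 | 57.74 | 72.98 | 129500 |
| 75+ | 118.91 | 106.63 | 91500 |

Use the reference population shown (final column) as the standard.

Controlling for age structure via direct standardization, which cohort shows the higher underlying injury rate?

Standard total = 634200; weights = 0.1459, 0.2102, 0.0885, 0.2070, 0.2042, 0.1443.
Cohort C: 0.1459×85.02 + 0.2102×60.81 + 0.0885×112.91 + 0.2070×55.78 + 0.2042×57.74 + 0.1443×118.91 = 75.6640 per 100000.
The 2012 intake: 0.1459×75.46 + 0.2102×72.09 + 0.0885×134.55 + 0.2070×53.42 + 0.2042×72.98 + 0.1443×106.63 = 79.4063 per 100000.

2012 intake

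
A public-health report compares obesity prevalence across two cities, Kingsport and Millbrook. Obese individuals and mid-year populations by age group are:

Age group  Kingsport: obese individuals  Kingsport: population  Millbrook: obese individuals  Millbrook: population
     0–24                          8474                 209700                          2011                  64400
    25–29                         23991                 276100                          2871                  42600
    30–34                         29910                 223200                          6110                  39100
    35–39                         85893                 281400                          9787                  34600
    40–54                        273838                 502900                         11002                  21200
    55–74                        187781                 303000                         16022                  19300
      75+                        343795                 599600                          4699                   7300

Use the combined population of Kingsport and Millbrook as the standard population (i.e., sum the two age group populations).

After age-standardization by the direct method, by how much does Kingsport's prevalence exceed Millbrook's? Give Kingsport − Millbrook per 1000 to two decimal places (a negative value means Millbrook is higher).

-33.20

Age-specific rates per 1000 for Kingsport: 40.410, 86.892, 134.005, 305.235, 544.518, 619.739, 573.374.
For Millbrook: 31.227, 67.394, 156.266, 282.861, 518.962, 830.155, 643.699.
Combined standard total = 2624400; weights = 0.1044, 0.1214, 0.0999, 0.1204, 0.1997, 0.1228, 0.2313.
Kingsport: 0.1044×40.410 + 0.1214×86.892 + 0.0999×134.005 + 0.1204×305.235 + 0.1997×544.518 + 0.1228×619.739 + 0.2313×573.374 = 382.3644 per 1000.
Millbrook: 0.1044×31.227 + 0.1214×67.394 + 0.0999×156.266 + 0.1204×282.861 + 0.1997×518.962 + 0.1228×830.155 + 0.2313×643.699 = 415.5687 per 1000.
Difference = 382.3644 − 415.5687 = -33.2043.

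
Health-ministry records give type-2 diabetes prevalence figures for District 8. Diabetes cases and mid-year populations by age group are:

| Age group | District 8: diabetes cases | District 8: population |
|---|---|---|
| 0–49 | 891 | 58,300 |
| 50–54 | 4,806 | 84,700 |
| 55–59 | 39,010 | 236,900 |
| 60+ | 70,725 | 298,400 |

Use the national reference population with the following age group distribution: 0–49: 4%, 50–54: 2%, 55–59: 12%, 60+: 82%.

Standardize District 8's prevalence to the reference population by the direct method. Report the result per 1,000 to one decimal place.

215.9

Age-specific rates per 1,000 for District 8: 15.283, 56.741, 164.669, 237.014.
Standard weights: 0.04, 0.02, 0.12, 0.82.
Standardized rate: 0.0400×15.283 + 0.0200×56.741 + 0.1200×164.669 + 0.8200×237.014 = 215.8579 per 1,000.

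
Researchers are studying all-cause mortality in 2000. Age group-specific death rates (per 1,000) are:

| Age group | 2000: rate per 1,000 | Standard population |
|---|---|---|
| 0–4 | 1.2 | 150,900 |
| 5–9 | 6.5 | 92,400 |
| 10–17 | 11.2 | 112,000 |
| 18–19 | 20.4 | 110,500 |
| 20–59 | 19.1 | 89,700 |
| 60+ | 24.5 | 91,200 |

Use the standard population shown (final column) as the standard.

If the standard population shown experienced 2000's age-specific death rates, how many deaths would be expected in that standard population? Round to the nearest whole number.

8238

Expected deaths = Σ (standard pop × age-specific rate ÷ 1,000)
= 150,900×1.2/1,000 + 92,400×6.5/1,000 + 112,000×11.2/1,000 + 110,500×20.4/1,000 + 89,700×19.1/1,000 + 91,200×24.5/1,000
= 181.08 + 600.60 + 1254.40 + 2254.20 + 1713.27 + 2234.40 = 8237.95.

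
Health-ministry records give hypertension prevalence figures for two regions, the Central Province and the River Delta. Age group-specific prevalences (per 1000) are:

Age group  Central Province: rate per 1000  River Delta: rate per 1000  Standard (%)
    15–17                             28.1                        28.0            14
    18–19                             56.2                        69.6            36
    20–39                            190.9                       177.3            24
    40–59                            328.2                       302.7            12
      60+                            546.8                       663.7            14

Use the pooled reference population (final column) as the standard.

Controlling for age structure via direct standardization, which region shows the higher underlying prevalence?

River Delta

Standard weights: 0.14, 0.36, 0.24, 0.12, 0.14.
The Central Province: 0.1400×28.1 + 0.3600×56.2 + 0.2400×190.9 + 0.1200×328.2 + 0.1400×546.8 = 185.9180 per 1000.
The River Delta: 0.1400×28.0 + 0.3600×69.6 + 0.2400×177.3 + 0.1200×302.7 + 0.1400×663.7 = 200.7700 per 1000.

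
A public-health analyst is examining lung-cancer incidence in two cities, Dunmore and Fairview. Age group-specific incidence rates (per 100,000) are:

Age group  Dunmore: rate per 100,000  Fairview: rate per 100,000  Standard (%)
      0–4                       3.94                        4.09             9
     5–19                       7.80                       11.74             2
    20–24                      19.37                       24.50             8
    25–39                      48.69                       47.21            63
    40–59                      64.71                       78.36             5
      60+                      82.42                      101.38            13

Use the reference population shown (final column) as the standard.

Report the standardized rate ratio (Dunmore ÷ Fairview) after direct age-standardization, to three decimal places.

Standard weights: 0.09, 0.02, 0.08, 0.63, 0.05, 0.13.
Dunmore: 0.0900×3.94 + 0.0200×7.80 + 0.0800×19.37 + 0.6300×48.69 + 0.0500×64.71 + 0.1300×82.42 = 46.6850 per 100,000.
Fairview: 0.0900×4.09 + 0.0200×11.74 + 0.0800×24.50 + 0.6300×47.21 + 0.0500×78.36 + 0.1300×101.38 = 49.4026 per 100,000.
Ratio = 46.6850 ÷ 49.4026 = 0.94499.

0.945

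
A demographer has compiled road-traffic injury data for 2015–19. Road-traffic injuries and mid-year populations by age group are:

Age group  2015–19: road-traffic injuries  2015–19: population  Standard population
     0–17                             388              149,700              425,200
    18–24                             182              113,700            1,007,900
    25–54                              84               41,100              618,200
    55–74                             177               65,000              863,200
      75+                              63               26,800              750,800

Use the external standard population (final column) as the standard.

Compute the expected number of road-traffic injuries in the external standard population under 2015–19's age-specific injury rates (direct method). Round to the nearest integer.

Age-specific rates per 100,000 for 2015–19: 259.19, 160.07, 204.38, 272.31, 235.07.
Expected road-traffic injuries = Σ (standard pop × age-specific rate ÷ 100,000)
= 425,200×259.19/100,000 + 1,007,900×160.07/100,000 + 618,200×204.38/100,000 + 863,200×272.31/100,000 + 750,800×235.07/100,000
= 1102.05 + 1613.35 + 1263.47 + 2350.56 + 1764.94 = 8094.38.

8094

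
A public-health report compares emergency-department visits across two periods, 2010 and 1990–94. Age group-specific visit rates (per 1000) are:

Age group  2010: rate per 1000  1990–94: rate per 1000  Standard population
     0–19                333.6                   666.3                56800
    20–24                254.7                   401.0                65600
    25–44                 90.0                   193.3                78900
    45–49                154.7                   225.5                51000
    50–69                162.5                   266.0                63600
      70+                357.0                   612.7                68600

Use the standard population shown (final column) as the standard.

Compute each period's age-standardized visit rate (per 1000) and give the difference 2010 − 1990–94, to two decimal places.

-167.44

Standard total = 384500; weights = 0.1477, 0.1706, 0.2052, 0.1326, 0.1654, 0.1784.
2010: 0.1477×333.6 + 0.1706×254.7 + 0.2052×90.0 + 0.1326×154.7 + 0.1654×162.5 + 0.1784×357.0 = 222.2957 per 1000.
1990–94: 0.1477×666.3 + 0.1706×401.0 + 0.2052×193.3 + 0.1326×225.5 + 0.1654×266.0 + 0.1784×612.7 = 389.7325 per 1000.
Difference = 222.2957 − 389.7325 = -167.4367.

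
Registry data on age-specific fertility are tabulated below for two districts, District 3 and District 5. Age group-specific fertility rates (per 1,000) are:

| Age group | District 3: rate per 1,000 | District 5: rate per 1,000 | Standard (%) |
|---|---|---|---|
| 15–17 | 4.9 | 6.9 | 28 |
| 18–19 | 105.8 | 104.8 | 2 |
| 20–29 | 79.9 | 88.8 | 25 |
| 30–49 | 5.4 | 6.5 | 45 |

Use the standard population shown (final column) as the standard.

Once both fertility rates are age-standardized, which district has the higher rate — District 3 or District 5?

District 5

Standard weights: 0.28, 0.02, 0.25, 0.45.
District 3: 0.2800×4.9 + 0.0200×105.8 + 0.2500×79.9 + 0.4500×5.4 = 25.8930 per 1,000.
District 5: 0.2800×6.9 + 0.0200×104.8 + 0.2500×88.8 + 0.4500×6.5 = 29.1530 per 1,000.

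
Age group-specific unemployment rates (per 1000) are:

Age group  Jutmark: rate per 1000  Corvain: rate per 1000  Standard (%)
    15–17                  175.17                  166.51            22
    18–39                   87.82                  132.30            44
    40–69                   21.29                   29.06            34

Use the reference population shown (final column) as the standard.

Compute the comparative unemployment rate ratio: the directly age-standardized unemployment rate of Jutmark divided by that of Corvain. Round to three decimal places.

Standard weights: 0.22, 0.44, 0.34.
Jutmark: 0.2200×175.17 + 0.4400×87.82 + 0.3400×21.29 = 84.4168 per 1000.
Corvain: 0.2200×166.51 + 0.4400×132.30 + 0.3400×29.06 = 104.7246 per 1000.
Ratio = 84.4168 ÷ 104.7246 = 0.80608.

0.806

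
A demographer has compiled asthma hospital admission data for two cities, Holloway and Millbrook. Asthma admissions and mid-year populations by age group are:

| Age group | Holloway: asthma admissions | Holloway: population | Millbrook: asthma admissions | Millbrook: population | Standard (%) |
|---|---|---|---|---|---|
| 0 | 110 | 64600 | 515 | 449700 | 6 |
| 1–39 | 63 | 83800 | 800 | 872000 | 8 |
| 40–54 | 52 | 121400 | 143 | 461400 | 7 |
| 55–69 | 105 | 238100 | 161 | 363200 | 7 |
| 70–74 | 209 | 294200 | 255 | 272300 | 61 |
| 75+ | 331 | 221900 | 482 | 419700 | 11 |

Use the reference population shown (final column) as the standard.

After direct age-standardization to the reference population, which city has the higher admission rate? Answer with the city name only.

Age-specific rates per 10000 for Holloway: 17.03, 7.52, 4.28, 4.41, 7.10, 14.92.
For Millbrook: 11.45, 9.17, 3.10, 4.43, 9.36, 11.48.
Standard weights: 0.06, 0.08, 0.07, 0.07, 0.61, 0.11.
Holloway: 0.0600×17.03 + 0.0800×7.52 + 0.0700×4.28 + 0.0700×4.41 + 0.6100×7.10 + 0.1100×14.92 = 8.2059 per 10000.
Millbrook: 0.0600×11.45 + 0.0800×9.17 + 0.0700×3.10 + 0.0700×4.43 + 0.6100×9.36 + 0.1100×11.48 = 8.9240 per 10000.
The crude rates (8.50 vs 8.30) would put Holloway higher, but that reflects its age composition; once standardized to a common age structure, Millbrook has the higher underlying rate.

Millbrook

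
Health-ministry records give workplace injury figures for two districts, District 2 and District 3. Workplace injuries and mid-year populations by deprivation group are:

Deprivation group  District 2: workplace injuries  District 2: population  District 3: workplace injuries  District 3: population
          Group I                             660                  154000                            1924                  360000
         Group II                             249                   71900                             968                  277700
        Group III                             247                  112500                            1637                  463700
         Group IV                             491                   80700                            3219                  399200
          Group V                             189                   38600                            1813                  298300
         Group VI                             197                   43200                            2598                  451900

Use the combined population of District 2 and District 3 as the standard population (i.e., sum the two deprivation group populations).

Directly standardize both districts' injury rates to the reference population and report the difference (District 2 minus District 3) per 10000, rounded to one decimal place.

-11.8

Deprivation-specific rates per 10000 for District 2: 42.86, 34.63, 21.96, 60.84, 48.96, 45.60.
For District 3: 53.44, 34.86, 35.30, 80.64, 60.78, 57.49.
Combined standard total = 2751700; weights = 0.1868, 0.1270, 0.2094, 0.1744, 0.1224, 0.1799.
District 2: 0.1868×42.86 + 0.1270×34.63 + 0.2094×21.96 + 0.1744×60.84 + 0.1224×48.96 + 0.1799×45.60 = 41.8135 per 10000.
District 3: 0.1868×53.44 + 0.1270×34.86 + 0.2094×35.30 + 0.1744×80.64 + 0.1224×60.78 + 0.1799×57.49 = 53.6524 per 10000.
Difference = 41.8135 − 53.6524 = -11.8389.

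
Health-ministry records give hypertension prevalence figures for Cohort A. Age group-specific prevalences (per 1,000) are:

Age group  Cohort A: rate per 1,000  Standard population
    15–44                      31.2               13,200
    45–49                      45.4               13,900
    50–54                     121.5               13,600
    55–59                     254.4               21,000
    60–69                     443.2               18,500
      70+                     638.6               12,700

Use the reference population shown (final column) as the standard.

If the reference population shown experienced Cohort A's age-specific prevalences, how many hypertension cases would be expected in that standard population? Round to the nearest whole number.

24347

Expected hypertension cases = Σ (standard pop × age-specific rate ÷ 1,000)
= 13,200×31.2/1,000 + 13,900×45.4/1,000 + 13,600×121.5/1,000 + 21,000×254.4/1,000 + 18,500×443.2/1,000 + 12,700×638.6/1,000
= 411.84 + 631.06 + 1652.40 + 5342.40 + 8199.20 + 8110.22 = 24347.12.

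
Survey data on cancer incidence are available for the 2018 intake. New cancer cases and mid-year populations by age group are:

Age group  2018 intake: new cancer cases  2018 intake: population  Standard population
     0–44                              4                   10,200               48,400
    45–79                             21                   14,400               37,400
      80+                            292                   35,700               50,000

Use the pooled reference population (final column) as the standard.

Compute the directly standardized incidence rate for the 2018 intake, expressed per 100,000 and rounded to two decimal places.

355.29

Age-specific rates per 100,000 for the 2018 intake: 39.22, 145.83, 817.93.
Standard total = 135,800; weights = 0.3564, 0.2754, 0.3682.
Standardized rate: 0.3564×39.22 + 0.2754×145.83 + 0.3682×817.93 = 355.2913 per 100,000.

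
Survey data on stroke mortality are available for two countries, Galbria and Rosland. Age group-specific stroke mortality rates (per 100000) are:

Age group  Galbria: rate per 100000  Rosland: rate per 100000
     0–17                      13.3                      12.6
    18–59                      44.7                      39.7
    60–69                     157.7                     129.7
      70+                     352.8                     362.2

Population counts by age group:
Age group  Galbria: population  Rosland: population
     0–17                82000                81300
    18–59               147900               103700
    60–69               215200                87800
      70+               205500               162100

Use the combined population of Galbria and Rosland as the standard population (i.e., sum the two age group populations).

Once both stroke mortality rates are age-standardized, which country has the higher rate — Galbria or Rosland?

Combined standard total = 1085500; weights = 0.1504, 0.2318, 0.2791, 0.3386.
Galbria: 0.1504×13.3 + 0.2318×44.7 + 0.2791×157.7 + 0.3386×352.8 = 175.8552 per 100000.
Rosland: 0.1504×12.6 + 0.2318×39.7 + 0.2791×129.7 + 0.3386×362.2 = 169.9585 per 100000.

Galbria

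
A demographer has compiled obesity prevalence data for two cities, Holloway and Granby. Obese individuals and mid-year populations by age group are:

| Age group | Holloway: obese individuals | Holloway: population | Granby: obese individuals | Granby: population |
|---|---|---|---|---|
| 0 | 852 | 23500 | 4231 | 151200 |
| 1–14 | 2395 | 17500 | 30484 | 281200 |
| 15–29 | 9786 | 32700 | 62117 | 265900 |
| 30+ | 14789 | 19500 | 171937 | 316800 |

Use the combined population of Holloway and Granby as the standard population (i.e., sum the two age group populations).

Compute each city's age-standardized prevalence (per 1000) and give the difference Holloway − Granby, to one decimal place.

Age-specific rates per 1000 for Holloway: 36.255, 136.857, 299.266, 758.410.
For Granby: 27.983, 108.407, 233.610, 542.730.
Combined standard total = 1108300; weights = 0.1576, 0.2695, 0.2694, 0.3034.
Holloway: 0.1576×36.255 + 0.2695×136.857 + 0.2694×299.266 + 0.3034×758.410 = 353.3585 per 1000.
Granby: 0.1576×27.983 + 0.2695×108.407 + 0.2694×233.610 + 0.3034×542.730 = 261.2524 per 1000.
Difference = 353.3585 − 261.2524 = 92.1061.

92.1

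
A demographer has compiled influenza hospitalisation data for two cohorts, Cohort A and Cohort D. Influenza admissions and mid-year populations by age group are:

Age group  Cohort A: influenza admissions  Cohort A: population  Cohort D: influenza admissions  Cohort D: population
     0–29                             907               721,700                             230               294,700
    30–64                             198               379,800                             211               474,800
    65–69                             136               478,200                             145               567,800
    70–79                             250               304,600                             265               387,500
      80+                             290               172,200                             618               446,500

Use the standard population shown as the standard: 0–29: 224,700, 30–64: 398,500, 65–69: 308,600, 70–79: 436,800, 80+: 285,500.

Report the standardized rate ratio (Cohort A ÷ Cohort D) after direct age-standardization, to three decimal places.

Age-specific rates per 100,000 for Cohort A: 125.68, 52.13, 28.44, 82.07, 168.41.
For Cohort D: 78.05, 44.44, 25.54, 68.39, 138.41.
Standard total = 1,654,100; weights = 0.1358, 0.2409, 0.1866, 0.2641, 0.1726.
Cohort A: 0.1358×125.68 + 0.2409×52.13 + 0.1866×28.44 + 0.2641×82.07 + 0.1726×168.41 = 85.6791 per 100,000.
Cohort D: 0.1358×78.05 + 0.2409×44.44 + 0.1866×25.54 + 0.2641×68.39 + 0.1726×138.41 = 68.0215 per 100,000.
Ratio = 85.6791 ÷ 68.0215 = 1.25959.

1.260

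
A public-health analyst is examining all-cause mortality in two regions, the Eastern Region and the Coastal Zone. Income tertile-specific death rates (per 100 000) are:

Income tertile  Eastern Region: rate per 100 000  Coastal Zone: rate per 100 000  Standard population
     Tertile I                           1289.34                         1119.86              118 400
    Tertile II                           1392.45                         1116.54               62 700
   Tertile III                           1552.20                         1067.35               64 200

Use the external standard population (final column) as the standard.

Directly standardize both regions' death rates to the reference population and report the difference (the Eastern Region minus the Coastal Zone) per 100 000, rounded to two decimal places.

Standard total = 245 300; weights = 0.4827, 0.2556, 0.2617.
The Eastern Region: 0.4827×1289.34 + 0.2556×1392.45 + 0.2617×1552.20 = 1384.4913 per 100 000.
The Coastal Zone: 0.4827×1119.86 + 0.2556×1116.54 + 0.2617×1067.35 = 1105.2685 per 100 000.
Difference = 1384.4913 − 1105.2685 = 279.2228.

279.22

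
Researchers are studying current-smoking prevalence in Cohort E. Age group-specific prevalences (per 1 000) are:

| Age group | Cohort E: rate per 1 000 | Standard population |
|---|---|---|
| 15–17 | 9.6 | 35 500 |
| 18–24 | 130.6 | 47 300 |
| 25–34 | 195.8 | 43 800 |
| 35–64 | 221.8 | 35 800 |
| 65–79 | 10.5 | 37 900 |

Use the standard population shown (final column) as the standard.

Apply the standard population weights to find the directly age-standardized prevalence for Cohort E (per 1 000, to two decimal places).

116.99

Standard total = 200 300; weights = 0.1772, 0.2361, 0.2187, 0.1787, 0.1892.
Standardized rate: 0.1772×9.6 + 0.2361×130.6 + 0.2187×195.8 + 0.1787×221.8 + 0.1892×10.5 = 116.9876 per 1 000.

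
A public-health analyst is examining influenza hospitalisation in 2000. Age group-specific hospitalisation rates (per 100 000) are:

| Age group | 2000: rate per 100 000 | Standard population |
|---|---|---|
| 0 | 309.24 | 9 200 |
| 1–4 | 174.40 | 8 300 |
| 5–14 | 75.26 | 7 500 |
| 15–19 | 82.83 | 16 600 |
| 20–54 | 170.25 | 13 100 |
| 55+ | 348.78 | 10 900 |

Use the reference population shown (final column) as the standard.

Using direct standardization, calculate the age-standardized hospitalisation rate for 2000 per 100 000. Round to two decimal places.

186.95

Standard total = 65 600; weights = 0.1402, 0.1265, 0.1143, 0.2530, 0.1997, 0.1662.
Standardized rate: 0.1402×309.24 + 0.1265×174.40 + 0.1143×75.26 + 0.2530×82.83 + 0.1997×170.25 + 0.1662×348.78 = 186.9502 per 100 000.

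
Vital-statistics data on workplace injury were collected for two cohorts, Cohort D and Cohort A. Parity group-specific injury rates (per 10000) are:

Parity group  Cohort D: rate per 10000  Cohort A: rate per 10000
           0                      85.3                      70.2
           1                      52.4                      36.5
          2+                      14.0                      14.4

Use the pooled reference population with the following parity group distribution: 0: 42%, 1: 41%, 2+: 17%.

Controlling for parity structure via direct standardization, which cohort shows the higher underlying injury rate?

Cohort D

Standard weights: 0.42, 0.41, 0.17.
Cohort D: 0.4200×85.3 + 0.4100×52.4 + 0.1700×14.0 = 59.6900 per 10000.
Cohort A: 0.4200×70.2 + 0.4100×36.5 + 0.1700×14.4 = 46.8970 per 10000.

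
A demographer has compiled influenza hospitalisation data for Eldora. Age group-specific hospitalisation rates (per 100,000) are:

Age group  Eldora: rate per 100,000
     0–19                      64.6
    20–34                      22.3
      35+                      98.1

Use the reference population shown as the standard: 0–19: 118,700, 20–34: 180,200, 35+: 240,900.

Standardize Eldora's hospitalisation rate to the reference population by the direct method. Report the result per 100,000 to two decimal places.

65.43

Standard total = 539,800; weights = 0.2199, 0.3338, 0.4463.
Standardized rate: 0.2199×64.6 + 0.3338×22.3 + 0.4463×98.1 = 65.4294 per 100,000.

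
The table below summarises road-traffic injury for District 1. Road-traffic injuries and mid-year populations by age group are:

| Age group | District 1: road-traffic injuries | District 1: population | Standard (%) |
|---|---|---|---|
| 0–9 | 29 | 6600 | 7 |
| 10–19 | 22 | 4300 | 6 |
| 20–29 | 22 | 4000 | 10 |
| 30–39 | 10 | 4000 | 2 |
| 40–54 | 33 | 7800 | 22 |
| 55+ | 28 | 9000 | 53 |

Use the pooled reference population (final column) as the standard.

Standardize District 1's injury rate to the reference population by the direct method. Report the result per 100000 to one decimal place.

379.4

Age-specific rates per 100000 for District 1: 439.39, 511.63, 550.00, 250.00, 423.08, 311.11.
Standard weights: 0.07, 0.06, 0.10, 0.02, 0.22, 0.53.
Standardized rate: 0.0700×439.39 + 0.0600×511.63 + 0.1000×550.00 + 0.0200×250.00 + 0.2200×423.08 + 0.5300×311.11 = 379.4211 per 100000.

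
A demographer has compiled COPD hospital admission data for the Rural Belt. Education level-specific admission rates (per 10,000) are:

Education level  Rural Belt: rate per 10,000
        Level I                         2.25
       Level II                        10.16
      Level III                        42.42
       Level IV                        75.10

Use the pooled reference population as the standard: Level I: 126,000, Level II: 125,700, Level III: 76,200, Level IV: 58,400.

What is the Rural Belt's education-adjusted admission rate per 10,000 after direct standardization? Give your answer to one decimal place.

23.8

Standard total = 386,300; weights = 0.3262, 0.3254, 0.1973, 0.1512.
Standardized rate: 0.3262×2.25 + 0.3254×10.16 + 0.1973×42.42 + 0.1512×75.10 = 23.7610 per 10,000.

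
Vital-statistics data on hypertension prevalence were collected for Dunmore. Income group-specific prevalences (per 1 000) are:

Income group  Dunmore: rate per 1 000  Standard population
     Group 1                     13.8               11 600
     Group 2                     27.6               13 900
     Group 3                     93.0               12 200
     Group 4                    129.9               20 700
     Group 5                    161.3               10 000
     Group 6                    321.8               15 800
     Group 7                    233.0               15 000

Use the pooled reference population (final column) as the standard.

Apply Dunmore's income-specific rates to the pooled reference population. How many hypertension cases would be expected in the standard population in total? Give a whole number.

Expected hypertension cases = Σ (standard pop × income-specific rate ÷ 1 000)
= 11 600×13.8/1 000 + 13 900×27.6/1 000 + 12 200×93.0/1 000 + 20 700×129.9/1 000 + 10 000×161.3/1 000 + 15 800×321.8/1 000 + 15 000×233.0/1 000
= 160.08 + 383.64 + 1134.60 + 2688.93 + 1613.00 + 5084.44 + 3495.00 = 14559.69.

14560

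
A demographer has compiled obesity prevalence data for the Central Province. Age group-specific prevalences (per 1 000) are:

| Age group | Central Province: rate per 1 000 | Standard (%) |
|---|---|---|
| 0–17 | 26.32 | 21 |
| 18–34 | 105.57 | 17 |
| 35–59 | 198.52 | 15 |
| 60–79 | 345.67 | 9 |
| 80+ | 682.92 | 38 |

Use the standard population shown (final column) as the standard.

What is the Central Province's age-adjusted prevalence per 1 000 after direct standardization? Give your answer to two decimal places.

Standard weights: 0.21, 0.17, 0.15, 0.09, 0.38.
Standardized rate: 0.2100×26.32 + 0.1700×105.57 + 0.1500×198.52 + 0.0900×345.67 + 0.3800×682.92 = 343.8720 per 1 000.

343.87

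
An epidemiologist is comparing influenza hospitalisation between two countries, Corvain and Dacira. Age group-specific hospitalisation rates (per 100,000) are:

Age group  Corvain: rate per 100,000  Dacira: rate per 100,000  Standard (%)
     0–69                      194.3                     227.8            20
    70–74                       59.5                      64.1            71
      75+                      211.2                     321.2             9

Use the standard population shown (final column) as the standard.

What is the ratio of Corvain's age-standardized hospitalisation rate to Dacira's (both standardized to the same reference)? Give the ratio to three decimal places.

Standard weights: 0.20, 0.71, 0.09.
Corvain: 0.2000×194.3 + 0.7100×59.5 + 0.0900×211.2 = 100.1130 per 100,000.
Dacira: 0.2000×227.8 + 0.7100×64.1 + 0.0900×321.2 = 119.9790 per 100,000.
Ratio = 100.1130 ÷ 119.9790 = 0.83442.

0.834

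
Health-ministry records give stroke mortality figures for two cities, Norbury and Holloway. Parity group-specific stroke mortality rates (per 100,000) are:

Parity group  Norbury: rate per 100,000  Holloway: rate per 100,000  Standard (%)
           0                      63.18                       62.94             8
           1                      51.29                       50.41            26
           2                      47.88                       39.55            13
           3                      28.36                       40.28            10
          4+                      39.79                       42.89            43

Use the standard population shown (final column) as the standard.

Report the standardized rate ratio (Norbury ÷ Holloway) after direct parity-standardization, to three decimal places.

0.974

Standard weights: 0.08, 0.26, 0.13, 0.10, 0.43.
Norbury: 0.0800×63.18 + 0.2600×51.29 + 0.1300×47.88 + 0.1000×28.36 + 0.4300×39.79 = 44.5599 per 100,000.
Holloway: 0.0800×62.94 + 0.2600×50.41 + 0.1300×39.55 + 0.1000×40.28 + 0.4300×42.89 = 45.7540 per 100,000.
Ratio = 44.5599 ÷ 45.7540 = 0.97390.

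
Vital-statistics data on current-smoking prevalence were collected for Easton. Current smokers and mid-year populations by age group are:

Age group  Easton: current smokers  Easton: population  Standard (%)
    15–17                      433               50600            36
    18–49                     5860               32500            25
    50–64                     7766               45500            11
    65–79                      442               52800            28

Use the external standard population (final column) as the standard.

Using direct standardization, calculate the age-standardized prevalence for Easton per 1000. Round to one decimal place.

Age-specific rates per 1000 for Easton: 8.557, 180.308, 170.681, 8.371.
Standard weights: 0.36, 0.25, 0.11, 0.28.
Standardized rate: 0.3600×8.557 + 0.2500×180.308 + 0.1100×170.681 + 0.2800×8.371 = 69.2764 per 1000.

69.3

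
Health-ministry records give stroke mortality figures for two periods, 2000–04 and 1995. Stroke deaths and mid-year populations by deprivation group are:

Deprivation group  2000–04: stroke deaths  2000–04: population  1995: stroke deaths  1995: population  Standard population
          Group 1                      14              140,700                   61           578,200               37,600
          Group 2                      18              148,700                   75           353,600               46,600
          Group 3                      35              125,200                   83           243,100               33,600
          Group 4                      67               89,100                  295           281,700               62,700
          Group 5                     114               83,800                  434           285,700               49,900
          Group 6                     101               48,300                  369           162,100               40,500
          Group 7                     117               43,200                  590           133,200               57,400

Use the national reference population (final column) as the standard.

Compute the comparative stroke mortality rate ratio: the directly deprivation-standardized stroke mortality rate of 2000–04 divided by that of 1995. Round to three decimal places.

0.729

Deprivation-specific rates per 100,000 for 2000–04: 9.95, 12.10, 27.96, 75.20, 136.04, 209.11, 270.83.
For 1995: 10.55, 21.21, 34.14, 104.72, 151.91, 227.64, 442.94.
Standard total = 328,300; weights = 0.1145, 0.1419, 0.1023, 0.1910, 0.1520, 0.1234, 0.1748.
2000–04: 0.1145×9.95 + 0.1419×12.10 + 0.1023×27.96 + 0.1910×75.20 + 0.1520×136.04 + 0.1234×209.11 + 0.1748×270.83 = 113.9062 per 100,000.
1995: 0.1145×10.55 + 0.1419×21.21 + 0.1023×34.14 + 0.1910×104.72 + 0.1520×151.91 + 0.1234×227.64 + 0.1748×442.94 = 156.3287 per 100,000.
Ratio = 113.9062 ÷ 156.3287 = 0.72863.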